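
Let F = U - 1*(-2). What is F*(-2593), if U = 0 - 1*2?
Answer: 0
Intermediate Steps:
U = -2 (U = 0 - 2 = -2)
F = 0 (F = -2 - 1*(-2) = -2 + 2 = 0)
F*(-2593) = 0*(-2593) = 0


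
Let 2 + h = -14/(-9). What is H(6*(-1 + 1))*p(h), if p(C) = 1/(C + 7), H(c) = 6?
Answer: 54/59 ≈ 0.91525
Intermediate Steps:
h = -4/9 (h = -2 - 14/(-9) = -2 - 14*(-⅑) = -2 + 14/9 = -4/9 ≈ -0.44444)
p(C) = 1/(7 + C)
H(6*(-1 + 1))*p(h) = 6/(7 - 4/9) = 6/(59/9) = 6*(9/59) = 54/59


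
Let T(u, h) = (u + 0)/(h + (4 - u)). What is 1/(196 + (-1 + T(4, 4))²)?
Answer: 1/196 ≈ 0.0051020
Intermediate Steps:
T(u, h) = u/(4 + h - u)
1/(196 + (-1 + T(4, 4))²) = 1/(196 + (-1 + 4/(4 + 4 - 1*4))²) = 1/(196 + (-1 + 4/(4 + 4 - 4))²) = 1/(196 + (-1 + 4/4)²) = 1/(196 + (-1 + 4*(¼))²) = 1/(196 + (-1 + 1)²) = 1/(196 + 0²) = 1/(196 + 0) = 1/196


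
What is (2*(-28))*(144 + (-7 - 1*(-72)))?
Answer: -11704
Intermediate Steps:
(2*(-28))*(144 + (-7 - 1*(-72))) = -56*(144 + (-7 + 72)) = -56*(144 + 65) = -56*209 = -11704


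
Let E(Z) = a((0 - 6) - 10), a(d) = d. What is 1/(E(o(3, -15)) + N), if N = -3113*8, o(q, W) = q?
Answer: -1/24920 ≈ -4.0128e-5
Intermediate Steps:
E(Z) = -16 (E(Z) = (0 - 6) - 10 = -6 - 10 = -16)
N = -24904
1/(E(o(3, -15)) + N) = 1/(-16 - 24904) = 1/(-24920) = -1/24920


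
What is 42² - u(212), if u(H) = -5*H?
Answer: 2824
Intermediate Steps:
42² - u(212) = 42² - (-5)*212 = 1764 - 1*(-1060) = 1764 + 1060 = 2824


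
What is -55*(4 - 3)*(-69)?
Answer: 3795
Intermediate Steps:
-55*(4 - 3)*(-69) = -55*(-69) = 3795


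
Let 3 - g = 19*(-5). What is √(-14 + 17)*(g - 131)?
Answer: -33*√3 ≈ -57.158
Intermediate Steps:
g = 98 (g = 3 - 19*(-5) = 3 - 1*(-95) = 3 + 95 = 98)
√(-14 + 17)*(g - 131) = √(-14 + 17)*(98 - 131) = √3*(-33) = -33*√3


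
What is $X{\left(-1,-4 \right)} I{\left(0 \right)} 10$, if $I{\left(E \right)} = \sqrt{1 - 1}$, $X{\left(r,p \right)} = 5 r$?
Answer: $0$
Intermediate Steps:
$I{\left(E \right)} = 0$ ($I{\left(E \right)} = \sqrt{0} = 0$)
$X{\left(-1,-4 \right)} I{\left(0 \right)} 10 = 5 \left(-1\right) 0 \cdot 10 = \left(-5\right) 0 \cdot 10 = 0 \cdot 10 = 0$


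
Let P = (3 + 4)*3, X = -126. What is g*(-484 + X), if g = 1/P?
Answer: -610/21 ≈ -29.048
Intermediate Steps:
P = 21 (P = 7*3 = 21)
g = 1/21 ≈ 0.047619
g*(-484 + X) = (-484 - 126)/21 = (1/21)*(-610) = -610/21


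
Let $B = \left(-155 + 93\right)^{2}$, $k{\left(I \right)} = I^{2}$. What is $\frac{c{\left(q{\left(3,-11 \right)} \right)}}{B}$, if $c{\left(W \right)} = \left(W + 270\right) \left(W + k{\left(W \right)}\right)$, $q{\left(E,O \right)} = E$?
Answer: $\frac{819}{961} \approx 0.85224$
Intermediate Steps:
$c{\left(W \right)} = \left(270 + W\right) \left(W + W^{2}\right)$ ($c{\left(W \right)} = \left(W + 270\right) \left(W + W^{2}\right) = \left(270 + W\right) \left(W + W^{2}\right)$)
$B = 3844$ ($B = \left(-62\right)^{2} = 3844$)
$\frac{c{\left(q{\left(3,-11 \right)} \right)}}{B} = \frac{3 \left(270 + 3^{2} + 271 \cdot 3\right)}{3844} = 3 \left(270 + 9 + 813\right) \frac{1}{3844} = 3 \cdot 1092 \cdot \frac{1}{3844} = 3276 \cdot \frac{1}{3844} = \frac{819}{961}$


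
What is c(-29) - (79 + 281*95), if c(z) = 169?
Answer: -26605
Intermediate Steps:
c(-29) - (79 + 281*95) = 169 - (79 + 281*95) = 169 - (79 + 26695) = 169 - 1*26774 = 169 - 26774 = -26605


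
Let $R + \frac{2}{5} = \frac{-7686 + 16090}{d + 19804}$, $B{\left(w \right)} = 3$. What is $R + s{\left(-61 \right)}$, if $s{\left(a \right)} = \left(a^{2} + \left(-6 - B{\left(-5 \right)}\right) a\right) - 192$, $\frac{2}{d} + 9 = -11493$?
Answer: $\frac{2322288124584}{569464015} \approx 4078.0$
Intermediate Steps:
$d = - \frac{1}{5751}$ ($d = \frac{2}{-9 - 11493} = \frac{2}{-11502} = 2 \left(- \frac{1}{11502}\right) = - \frac{1}{5751} \approx -0.00017388$)
$R = \frac{13871414}{569464015}$ ($R = - \frac{2}{5} + \frac{-7686 + 16090}{- \frac{1}{5751} + 19804} = - \frac{2}{5} + \frac{8404}{\frac{113892803}{5751}} = - \frac{2}{5} + 8404 \cdot \frac{5751}{113892803} = - \frac{2}{5} + \frac{48331404}{113892803} = \frac{13871414}{569464015} \approx 0.024359$)
$s{\left(a \right)} = -192 + a^{2} - 9 a$ ($s{\left(a \right)} = \left(a^{2} + \left(-6 - 3\right) a\right) - 192 = \left(a^{2} - 9 a\right) - 192 = -192 + a^{2} - 9 a$)
$R + s{\left(-61 \right)} = \frac{13871414}{569464015} - \left(-357 - 3721\right) = \frac{13871414}{569464015} + \left(-192 + 3721 + 549\right) = \frac{13871414}{569464015} + 4078 = \frac{2322288124584}{569464015}$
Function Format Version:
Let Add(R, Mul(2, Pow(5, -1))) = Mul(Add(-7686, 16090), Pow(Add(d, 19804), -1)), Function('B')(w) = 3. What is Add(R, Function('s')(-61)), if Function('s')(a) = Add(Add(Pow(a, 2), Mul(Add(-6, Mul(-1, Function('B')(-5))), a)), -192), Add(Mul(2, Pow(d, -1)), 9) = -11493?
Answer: Rational(2322288124584, 569464015) ≈ 4078.0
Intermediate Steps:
d = Rational(-1, 5751) (d = Mul(2, Pow(Add(-9, -11493), -1)) = Mul(2, Pow(-11502, -1)) = Mul(2, Rational(-1, 11502)) = Rational(-1, 5751) ≈ -0.00017388)
R = Rational(13871414, 569464015) (R = Add(Rational(-2, 5), Mul(Add(-7686, 16090), Pow(Add(Rational(-1, 5751), 19804), -1))) = Add(Rational(-2, 5), Mul(8404, Pow(Rational(113892803, 5751), -1))) = Add(Rational(-2, 5), Mul(8404, Rational(5751, 113892803))) = Add(Rational(-2, 5), Rational(48331404, 113892803)) = Rational(13871414, 569464015) ≈ 0.024359)
Function('s')(a) = Add(-192, Pow(a, 2), Mul(-9, a)) (Function('s')(a) = Add(Add(Pow(a, 2), Mul(Add(-6, Mul(-1, 3)), a)), -192) = Add(Add(Pow(a, 2), Mul(Add(-6, -3), a)), -192) = Add(Add(Pow(a, 2), Mul(-9, a)), -192) = Add(-192, Pow(a, 2), Mul(-9, a)))
Add(R, Function('s')(-61)) = Add(Rational(13871414, 569464015), Add(-192, Pow(-61, 2), Mul(-9, -61))) = Add(Rational(13871414, 569464015), Add(-192, 3721, 549)) = Add(Rational(13871414, 569464015), 4078) = Rational(2322288124584, 569464015)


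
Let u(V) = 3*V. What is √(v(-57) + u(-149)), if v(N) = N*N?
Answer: √2802 ≈ 52.934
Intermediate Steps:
v(N) = N²
√(v(-57) + u(-149)) = √((-57)² + 3*(-149)) = √(3249 - 447) = √2802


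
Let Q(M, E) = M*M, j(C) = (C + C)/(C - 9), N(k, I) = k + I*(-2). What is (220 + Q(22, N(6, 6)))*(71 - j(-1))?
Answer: 249216/5 ≈ 49843.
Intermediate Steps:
N(k, I) = k - 2*I
j(C) = 2*C/(-9 + C) (j(C) = (2*C)/(-9 + C) = 2*C/(-9 + C))
Q(M, E) = M²
(220 + Q(22, N(6, 6)))*(71 - j(-1)) = (220 + 22²)*(71 - 2*(-1)/(-9 - 1)) = (220 + 484)*(71 - 2*(-1)/(-10)) = 704*(71 - 2*(-1)*(-1)/10) = 704*(71 - 1*⅕) = 704*(71 - ⅕) = 704*(354/5) = 249216/5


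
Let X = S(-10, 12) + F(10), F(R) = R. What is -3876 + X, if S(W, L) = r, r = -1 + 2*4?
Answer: -3859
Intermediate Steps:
r = 7 (r = -1 + 8 = 7)
S(W, L) = 7
X = 17 (X = 7 + 10 = 17)
-3876 + X = -3876 + 17 = -3859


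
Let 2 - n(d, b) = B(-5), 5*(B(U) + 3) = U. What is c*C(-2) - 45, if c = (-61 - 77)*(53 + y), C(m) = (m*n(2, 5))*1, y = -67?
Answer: -23229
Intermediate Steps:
B(U) = -3 + U/5
n(d, b) = 6 (n(d, b) = 2 - (-3 + (1/5)*(-5)) = 2 - (-3 - 1) = 2 - 1*(-4) = 2 + 4 = 6)
C(m) = 6*m (C(m) = (m*6)*1 = (6*m)*1 = 6*m)
c = 1932 (c = (-61 - 77)*(53 - 67) = -138*(-14) = 1932)
c*C(-2) - 45 = 1932*(6*(-2)) - 45 = 1932*(-12) - 45 = -23184 - 45 = -23229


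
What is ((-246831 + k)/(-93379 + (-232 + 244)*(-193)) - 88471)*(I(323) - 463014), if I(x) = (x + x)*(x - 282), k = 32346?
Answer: 739130768878016/19139 ≈ 3.8619e+10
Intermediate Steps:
I(x) = 2*x*(-282 + x) (I(x) = (2*x)*(-282 + x) = 2*x*(-282 + x))
((-246831 + k)/(-93379 + (-232 + 244)*(-193)) - 88471)*(I(323) - 463014) = ((-246831 + 32346)/(-93379 + (-232 + 244)*(-193)) - 88471)*(2*323*(-282 + 323) - 463014) = (-214485/(-93379 + 12*(-193)) - 88471)*(2*323*41 - 463014) = (-214485/(-93379 - 2316) - 88471)*(26486 - 463014) = (-214485/(-95695) - 88471)*(-436528) = (-214485*(-1/95695) - 88471)*(-436528) = (42897/19139 - 88471)*(-436528) = -1693203572/19139*(-436528) = 739130768878016/19139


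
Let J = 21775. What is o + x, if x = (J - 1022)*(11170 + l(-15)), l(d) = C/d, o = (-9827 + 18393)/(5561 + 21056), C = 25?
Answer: 18507579072203/79851 ≈ 2.3178e+8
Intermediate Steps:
o = 8566/26617 ≈ 0.32182
l(d) = 25/d
x = 695329265/3 (x = (21775 - 1022)*(11170 + 25/(-15)) = 20753*(11170 + 25*(-1/15)) = 20753*(11170 - 5/3) = 20753*(33505/3) = 695329265/3 ≈ 2.3178e+8)
o + x = 8566/26617 + 695329265/3 = 18507579072203/79851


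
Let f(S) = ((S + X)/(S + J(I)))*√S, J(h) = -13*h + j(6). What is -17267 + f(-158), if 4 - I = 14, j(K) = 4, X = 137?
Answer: -17267 + 7*I*√158/8 ≈ -17267.0 + 10.999*I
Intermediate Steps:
I = -10 (I = 4 - 1*14 = 4 - 14 = -10)
J(h) = 4 - 13*h (J(h) = -13*h + 4 = 4 - 13*h)
f(S) = √S*(137 + S)/(134 + S) (f(S) = ((S + 137)/(S + (4 - 13*(-10))))*√S = ((137 + S)/(S + (4 + 130)))*√S = ((137 + S)/(S + 134))*√S = ((137 + S)/(134 + S))*√S = √S*(137 + S)/(134 + S))
-17267 + f(-158) = -17267 + √(-158)*(137 - 158)/(134 - 158) = -17267 + (I*√158)*(-21)/(-24) = -17267 + (I*√158)*(-1/24)*(-21) = -17267 + 7*I*√158/8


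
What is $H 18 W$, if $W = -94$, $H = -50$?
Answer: $84600$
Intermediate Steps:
$H 18 W = \left(-50\right) 18 \left(-94\right) = \left(-900\right) \left(-94\right) = 84600$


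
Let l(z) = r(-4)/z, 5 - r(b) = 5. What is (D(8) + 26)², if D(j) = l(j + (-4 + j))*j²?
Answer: 676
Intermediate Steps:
r(b) = 0 (r(b) = 5 - 1*5 = 5 - 5 = 0)
l(z) = 0 (l(z) = 0/z = 0)
D(j) = 0 (D(j) = 0*j² = 0)
(D(8) + 26)² = (0 + 26)² = 26² = 676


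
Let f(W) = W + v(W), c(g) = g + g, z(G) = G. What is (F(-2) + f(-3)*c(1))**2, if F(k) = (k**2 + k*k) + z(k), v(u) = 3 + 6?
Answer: 324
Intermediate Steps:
v(u) = 9
c(g) = 2*g
f(W) = 9 + W (f(W) = W + 9 = 9 + W)
F(k) = k + 2*k**2 (F(k) = (k**2 + k*k) + k = (k**2 + k**2) + k = 2*k**2 + k = k + 2*k**2)
(F(-2) + f(-3)*c(1))**2 = (-2*(1 + 2*(-2)) + (9 - 3)*(2*1))**2 = (-2*(1 - 4) + 6*2)**2 = (-2*(-3) + 12)**2 = (6 + 12)**2 = 18**2 = 324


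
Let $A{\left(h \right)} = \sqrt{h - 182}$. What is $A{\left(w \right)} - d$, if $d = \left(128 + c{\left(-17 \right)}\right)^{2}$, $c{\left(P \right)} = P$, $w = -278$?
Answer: $-12321 + 2 i \sqrt{115} \approx -12321.0 + 21.448 i$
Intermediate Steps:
$A{\left(h \right)} = \sqrt{-182 + h}$
$d = 12321$ ($d = \left(128 - 17\right)^{2} = 111^{2} = 12321$)
$A{\left(w \right)} - d = \sqrt{-182 - 278} - 12321 = \sqrt{-460} - 12321 = 2 i \sqrt{115} - 12321 = -12321 + 2 i \sqrt{115}$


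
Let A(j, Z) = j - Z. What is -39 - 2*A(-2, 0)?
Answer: -35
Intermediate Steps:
-39 - 2*A(-2, 0) = -39 - 2*(-2 - 1*0) = -39 - 2*(-2 + 0) = -39 - 2*(-2) = -39 + 4 = -35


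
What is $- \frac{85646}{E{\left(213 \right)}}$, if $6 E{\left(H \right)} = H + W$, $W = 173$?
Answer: $- \frac{256938}{193} \approx -1331.3$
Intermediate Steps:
$E{\left(H \right)} = \frac{173}{6} + \frac{H}{6}$ ($E{\left(H \right)} = \frac{H + 173}{6} = \frac{173 + H}{6} = \frac{173}{6} + \frac{H}{6}$)
$- \frac{85646}{E{\left(213 \right)}} = - \frac{85646}{\frac{173}{6} + \frac{1}{6} \cdot 213} = - \frac{85646}{\frac{173}{6} + \frac{71}{2}} = - \frac{85646}{\frac{193}{3}} = \left(-85646\right) \frac{3}{193} = - \frac{256938}{193}$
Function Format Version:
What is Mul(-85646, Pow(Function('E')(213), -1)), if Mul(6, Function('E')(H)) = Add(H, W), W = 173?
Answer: Rational(-256938, 193) ≈ -1331.3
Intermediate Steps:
Function('E')(H) = Add(Rational(173, 6), Mul(Rational(1, 6), H)) (Function('E')(H) = Mul(Rational(1, 6), Add(H, 173)) = Mul(Rational(1, 6), Add(173, H)) = Add(Rational(173, 6), Mul(Rational(1, 6), H)))
Mul(-85646, Pow(Function('E')(213), -1)) = Mul(-85646, Pow(Add(Rational(173, 6), Mul(Rational(1, 6), 213)), -1)) = Mul(-85646, Pow(Add(Rational(173, 6), Rational(71, 2)), -1)) = Mul(-85646, Pow(Rational(193, 3), -1)) = Mul(-85646, Rational(3, 193)) = Rational(-256938, 193)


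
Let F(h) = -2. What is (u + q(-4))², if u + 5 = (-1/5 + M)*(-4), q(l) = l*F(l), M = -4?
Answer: 9801/25 ≈ 392.04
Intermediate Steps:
q(l) = -2*l (q(l) = l*(-2) = -2*l)
u = 59/5 (u = -5 + (-1/5 - 4)*(-4) = -5 + (-1*⅕ - 4)*(-4) = -5 + (-⅕ - 4)*(-4) = -5 - 21/5*(-4) = -5 + 84/5 = 59/5 ≈ 11.800)
(u + q(-4))² = (59/5 - 2*(-4))² = (59/5 + 8)² = (99/5)² = 9801/25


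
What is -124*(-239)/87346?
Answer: 14818/43673 ≈ 0.33929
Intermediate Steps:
-124*(-239)/87346 = 29636*(1/87346) = 14818/43673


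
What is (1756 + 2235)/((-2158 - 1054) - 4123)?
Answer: -3991/7335 ≈ -0.54410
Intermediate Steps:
(1756 + 2235)/((-2158 - 1054) - 4123) = 3991/(-3212 - 4123) = 3991/(-7335) = 3991*(-1/7335) = -3991/7335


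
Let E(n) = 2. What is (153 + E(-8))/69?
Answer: 155/69 ≈ 2.2464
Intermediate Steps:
(153 + E(-8))/69 = (153 + 2)/69 = 155*(1/69) = 155/69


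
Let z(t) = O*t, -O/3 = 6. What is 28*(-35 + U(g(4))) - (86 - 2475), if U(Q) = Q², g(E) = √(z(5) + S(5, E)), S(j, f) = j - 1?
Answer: -999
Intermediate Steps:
O = -18 (O = -3*6 = -18)
z(t) = -18*t
S(j, f) = -1 + j
g(E) = I*√86 (g(E) = √(-18*5 + (-1 + 5)) = √(-90 + 4) = √(-86) = I*√86)
28*(-35 + U(g(4))) - (86 - 2475) = 28*(-35 + (I*√86)²) - (86 - 2475) = 28*(-35 - 86) - 1*(-2389) = 28*(-121) + 2389 = -3388 + 2389 = -999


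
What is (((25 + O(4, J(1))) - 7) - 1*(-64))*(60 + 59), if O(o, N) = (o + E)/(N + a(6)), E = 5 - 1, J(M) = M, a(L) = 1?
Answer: 10234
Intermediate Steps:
E = 4
O(o, N) = (4 + o)/(1 + N) (O(o, N) = (o + 4)/(N + 1) = (4 + o)/(1 + N))
(((25 + O(4, J(1))) - 7) - 1*(-64))*(60 + 59) = (((25 + (4 + 4)/(1 + 1)) - 7) - 1*(-64))*(60 + 59) = (((25 + 8/2) - 7) + 64)*119 = (((25 + (½)*8) - 7) + 64)*119 = (((25 + 4) - 7) + 64)*119 = ((29 - 7) + 64)*119 = (22 + 64)*119 = 86*119 = 10234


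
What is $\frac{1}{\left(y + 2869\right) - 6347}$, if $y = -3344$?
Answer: $- \frac{1}{6822} \approx -0.00014658$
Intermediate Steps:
$\frac{1}{\left(y + 2869\right) - 6347} = \frac{1}{\left(-3344 + 2869\right) - 6347} = \frac{1}{-475 - 6347} = \frac{1}{-6822} = - \frac{1}{6822}$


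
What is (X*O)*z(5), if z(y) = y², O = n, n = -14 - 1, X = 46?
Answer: -17250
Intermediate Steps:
n = -15
O = -15
(X*O)*z(5) = (46*(-15))*5² = -690*25 = -17250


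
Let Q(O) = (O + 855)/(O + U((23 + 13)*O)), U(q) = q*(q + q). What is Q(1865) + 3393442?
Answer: 6118756714307690/1803112213 ≈ 3.3934e+6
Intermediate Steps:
U(q) = 2*q² (U(q) = q*(2*q) = 2*q²)
Q(O) = (855 + O)/(O + 2592*O²) (Q(O) = (O + 855)/(O + 2*((23 + 13)*O)²) = (855 + O)/(O + 2*(36*O)²) = (855 + O)/(O + 2*(1296*O²)) = (855 + O)/(O + 2592*O²))
Q(1865) + 3393442 = (855 + 1865)/(1865*(1 + 2592*1865)) + 3393442 = (1/1865)*2720/(1 + 4834080) + 3393442 = (1/1865)*2720/4834081 + 3393442 = (1/1865)*(1/4834081)*2720 + 3393442 = 544/1803112213 + 3393442 = 6118756714307690/1803112213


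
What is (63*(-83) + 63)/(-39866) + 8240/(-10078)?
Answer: -69108223/100442387 ≈ -0.68804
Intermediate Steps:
(63*(-83) + 63)/(-39866) + 8240/(-10078) = (-5229 + 63)*(-1/39866) + 8240*(-1/10078) = -5166*(-1/39866) - 4120/5039 = 2583/19933 - 4120/5039 = -69108223/100442387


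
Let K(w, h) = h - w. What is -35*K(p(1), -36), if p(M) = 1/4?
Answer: 5075/4 ≈ 1268.8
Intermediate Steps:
p(M) = 1/4
-35*K(p(1), -36) = -35*(-36 - 1*1/4) = -35*(-36 - 1/4) = -35*(-145/4) = 5075/4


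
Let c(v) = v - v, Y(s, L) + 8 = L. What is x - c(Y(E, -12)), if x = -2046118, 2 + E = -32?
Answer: -2046118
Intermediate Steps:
E = -34 (E = -2 - 32 = -34)
Y(s, L) = -8 + L
c(v) = 0
x - c(Y(E, -12)) = -2046118 - 1*0 = -2046118 + 0 = -2046118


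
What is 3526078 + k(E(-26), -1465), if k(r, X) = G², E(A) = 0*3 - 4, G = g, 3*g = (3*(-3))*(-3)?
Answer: 3526159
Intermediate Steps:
g = 9 (g = ((3*(-3))*(-3))/3 = (-9*(-3))/3 = (⅓)*27 = 9)
G = 9
E(A) = -4 (E(A) = 0 - 4 = -4)
k(r, X) = 81 (k(r, X) = 9² = 81)
3526078 + k(E(-26), -1465) = 3526078 + 81 = 3526159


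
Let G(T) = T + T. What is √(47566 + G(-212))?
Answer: 9*√582 ≈ 217.12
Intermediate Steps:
G(T) = 2*T
√(47566 + G(-212)) = √(47566 + 2*(-212)) = √(47566 - 424) = √47142 = 9*√582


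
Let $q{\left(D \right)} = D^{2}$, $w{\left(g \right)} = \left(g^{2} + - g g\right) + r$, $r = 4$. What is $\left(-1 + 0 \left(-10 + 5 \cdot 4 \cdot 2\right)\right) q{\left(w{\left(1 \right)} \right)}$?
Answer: $-16$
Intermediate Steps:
$w{\left(g \right)} = 4$ ($w{\left(g \right)} = \left(g^{2} + - g g\right) + 4 = \left(g^{2} - g^{2}\right) + 4 = 0 + 4 = 4$)
$\left(-1 + 0 \left(-10 + 5 \cdot 4 \cdot 2\right)\right) q{\left(w{\left(1 \right)} \right)} = \left(-1 + 0 \left(-10 + 5 \cdot 4 \cdot 2\right)\right) 4^{2} = \left(-1 + 0 \left(-10 + 20 \cdot 2\right)\right) 16 = \left(-1 + 0 \left(-10 + 40\right)\right) 16 = \left(-1 + 0 \cdot 30\right) 16 = \left(-1 + 0\right) 16 = \left(-1\right) 16 = -16$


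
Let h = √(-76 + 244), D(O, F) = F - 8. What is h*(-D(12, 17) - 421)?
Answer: -860*√42 ≈ -5573.4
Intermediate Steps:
D(O, F) = -8 + F
h = 2*√42 (h = √168 = 2*√42 ≈ 12.961)
h*(-D(12, 17) - 421) = (2*√42)*(-(-8 + 17) - 421) = (2*√42)*(-1*9 - 421) = (2*√42)*(-9 - 421) = (2*√42)*(-430) = -860*√42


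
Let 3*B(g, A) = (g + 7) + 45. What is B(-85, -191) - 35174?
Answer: -35185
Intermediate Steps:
B(g, A) = 52/3 + g/3 (B(g, A) = ((g + 7) + 45)/3 = ((7 + g) + 45)/3 = (52 + g)/3 = 52/3 + g/3)
B(-85, -191) - 35174 = (52/3 + (1/3)*(-85)) - 35174 = (52/3 - 85/3) - 35174 = -11 - 35174 = -35185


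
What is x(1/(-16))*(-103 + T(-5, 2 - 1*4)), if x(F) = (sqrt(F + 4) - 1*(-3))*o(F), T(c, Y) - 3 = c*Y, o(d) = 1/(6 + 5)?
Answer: -270/11 - 135*sqrt(7)/22 ≈ -40.781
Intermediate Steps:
o(d) = 1/11
T(c, Y) = 3 + Y*c (T(c, Y) = 3 + c*Y = 3 + Y*c)
x(F) = 3/11 + sqrt(4 + F)/11 (x(F) = (sqrt(F + 4) - 1*(-3))*(1/11) = (sqrt(4 + F) + 3)*(1/11) = (3 + sqrt(4 + F))*(1/11) = 3/11 + sqrt(4 + F)/11)
x(1/(-16))*(-103 + T(-5, 2 - 1*4)) = (3/11 + sqrt(4 + 1/(-16))/11)*(-103 + (3 + (2 - 1*4)*(-5))) = (3/11 + sqrt(4 - 1/16)/11)*(-103 + (3 + (2 - 4)*(-5))) = (3/11 + sqrt(63/16)/11)*(-103 + (3 - 2*(-5))) = (3/11 + (3*sqrt(7)/4)/11)*(-103 + (3 + 10)) = (3/11 + 3*sqrt(7)/44)*(-103 + 13) = (3/11 + 3*sqrt(7)/44)*(-90) = -270/11 - 135*sqrt(7)/22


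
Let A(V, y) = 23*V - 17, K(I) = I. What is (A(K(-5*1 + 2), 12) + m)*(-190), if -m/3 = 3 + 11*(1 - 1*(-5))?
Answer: 55670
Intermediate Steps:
A(V, y) = -17 + 23*V
m = -207 (m = -3*(3 + 11*(1 - 1*(-5))) = -3*(3 + 11*(1 + 5)) = -3*(3 + 11*6) = -3*(3 + 66) = -3*69 = -207)
(A(K(-5*1 + 2), 12) + m)*(-190) = ((-17 + 23*(-5*1 + 2)) - 207)*(-190) = ((-17 + 23*(-5 + 2)) - 207)*(-190) = ((-17 + 23*(-3)) - 207)*(-190) = ((-17 - 69) - 207)*(-190) = (-86 - 207)*(-190) = -293*(-190) = 55670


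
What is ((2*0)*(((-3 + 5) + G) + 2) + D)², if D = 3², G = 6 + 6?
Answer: 81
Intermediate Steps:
G = 12
D = 9
((2*0)*(((-3 + 5) + G) + 2) + D)² = ((2*0)*(((-3 + 5) + 12) + 2) + 9)² = (0*((2 + 12) + 2) + 9)² = (0*(14 + 2) + 9)² = (0*16 + 9)² = (0 + 9)² = 9² = 81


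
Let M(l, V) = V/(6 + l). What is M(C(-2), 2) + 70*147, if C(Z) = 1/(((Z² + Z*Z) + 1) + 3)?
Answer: 751194/73 ≈ 10290.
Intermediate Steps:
C(Z) = 1/(4 + 2*Z²) (C(Z) = 1/(((Z² + Z²) + 1) + 3) = 1/((2*Z² + 1) + 3) = 1/((1 + 2*Z²) + 3) = 1/(4 + 2*Z²))
M(l, V) = V/(6 + l)
M(C(-2), 2) + 70*147 = 2/(6 + 1/(2*(2 + (-2)²))) + 70*147 = 2/(6 + 1/(2*(2 + 4))) + 10290 = 2/(6 + (½)/6) + 10290 = 2/(6 + (½)*(⅙)) + 10290 = 2/(6 + 1/12) + 10290 = 2/(73/12) + 10290 = 2*(12/73) + 10290 = 24/73 + 10290 = 751194/73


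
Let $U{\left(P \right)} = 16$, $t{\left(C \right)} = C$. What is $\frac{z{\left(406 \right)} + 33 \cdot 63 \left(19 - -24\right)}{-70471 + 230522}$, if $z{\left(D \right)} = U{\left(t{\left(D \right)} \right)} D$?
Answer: $\frac{95893}{160051} \approx 0.59914$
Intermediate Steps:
$z{\left(D \right)} = 16 D$
$\frac{z{\left(406 \right)} + 33 \cdot 63 \left(19 - -24\right)}{-70471 + 230522} = \frac{16 \cdot 406 + 33 \cdot 63 \left(19 - -24\right)}{-70471 + 230522} = \frac{6496 + 2079 \left(19 + 24\right)}{160051} = \left(6496 + 2079 \cdot 43\right) \frac{1}{160051} = \left(6496 + 89397\right) \frac{1}{160051} = 95893 \cdot \frac{1}{160051} = \frac{95893}{160051}$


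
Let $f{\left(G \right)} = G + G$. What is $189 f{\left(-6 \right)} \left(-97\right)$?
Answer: $219996$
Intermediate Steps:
$f{\left(G \right)} = 2 G$
$189 f{\left(-6 \right)} \left(-97\right) = 189 \cdot 2 \left(-6\right) \left(-97\right) = 189 \left(-12\right) \left(-97\right) = \left(-2268\right) \left(-97\right) = 219996$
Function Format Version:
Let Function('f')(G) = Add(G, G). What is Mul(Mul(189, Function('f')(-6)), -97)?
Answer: 219996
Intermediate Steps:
Function('f')(G) = Mul(2, G)
Mul(Mul(189, Function('f')(-6)), -97) = Mul(Mul(189, Mul(2, -6)), -97) = Mul(Mul(189, -12), -97) = Mul(-2268, -97) = 219996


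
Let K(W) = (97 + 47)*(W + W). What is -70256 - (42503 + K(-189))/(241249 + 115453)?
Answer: -25060443783/356702 ≈ -70256.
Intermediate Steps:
K(W) = 288*W (K(W) = 144*(2*W) = 288*W)
-70256 - (42503 + K(-189))/(241249 + 115453) = -70256 - (42503 + 288*(-189))/(241249 + 115453) = -70256 - (42503 - 54432)/356702 = -70256 - (-11929)/356702 = -70256 - 1*(-11929/356702) = -70256 + 11929/356702 = -25060443783/356702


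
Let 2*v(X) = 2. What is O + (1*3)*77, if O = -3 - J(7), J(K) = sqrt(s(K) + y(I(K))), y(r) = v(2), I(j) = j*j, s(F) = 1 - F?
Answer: 228 - I*sqrt(5) ≈ 228.0 - 2.2361*I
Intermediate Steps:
v(X) = 1 (v(X) = (1/2)*2 = 1)
I(j) = j**2
y(r) = 1
J(K) = sqrt(2 - K) (J(K) = sqrt((1 - K) + 1) = sqrt(2 - K))
O = -3 - I*sqrt(5) (O = -3 - sqrt(2 - 1*7) = -3 - sqrt(2 - 7) = -3 - sqrt(-5) = -3 - I*sqrt(5) ≈ -3.0 - 2.2361*I)
O + (1*3)*77 = (-3 - I*sqrt(5)) + (1*3)*77 = (-3 - I*sqrt(5)) + 3*77 = (-3 - I*sqrt(5)) + 231 = 228 - I*sqrt(5)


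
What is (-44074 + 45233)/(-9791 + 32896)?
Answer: 1159/23105 ≈ 0.050162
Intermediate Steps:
(-44074 + 45233)/(-9791 + 32896) = 1159/23105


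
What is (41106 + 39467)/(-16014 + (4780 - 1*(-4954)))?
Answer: -80573/6280 ≈ -12.830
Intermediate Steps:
(41106 + 39467)/(-16014 + (4780 - 1*(-4954))) = 80573/(-16014 + (4780 + 4954)) = 80573/(-16014 + 9734) = 80573/(-6280) = 80573*(-1/6280) = -80573/6280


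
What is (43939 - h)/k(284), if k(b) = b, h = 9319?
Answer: 8655/71 ≈ 121.90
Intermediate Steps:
(43939 - h)/k(284) = (43939 - 1*9319)/284 = (43939 - 9319)*(1/284) = 34620*(1/284) = 8655/71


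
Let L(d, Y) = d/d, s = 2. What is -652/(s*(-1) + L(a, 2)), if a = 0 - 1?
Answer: 652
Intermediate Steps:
a = -1
L(d, Y) = 1
-652/(s*(-1) + L(a, 2)) = -652/(2*(-1) + 1) = -652/(-2 + 1) = -652/(-1) = -652*(-1) = 652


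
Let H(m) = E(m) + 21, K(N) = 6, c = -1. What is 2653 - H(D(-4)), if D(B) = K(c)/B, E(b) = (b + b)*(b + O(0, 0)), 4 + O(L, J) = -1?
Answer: 5225/2 ≈ 2612.5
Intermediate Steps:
O(L, J) = -5 (O(L, J) = -4 - 1 = -5)
E(b) = 2*b*(-5 + b) (E(b) = (b + b)*(b - 5) = (2*b)*(-5 + b) = 2*b*(-5 + b))
D(B) = 6/B
H(m) = 21 + 2*m*(-5 + m) (H(m) = 2*m*(-5 + m) + 21 = 21 + 2*m*(-5 + m))
2653 - H(D(-4)) = 2653 - (21 + 2*(6/(-4))*(-5 + 6/(-4))) = 2653 - (21 + 2*(6*(-1/4))*(-5 + 6*(-1/4))) = 2653 - (21 + 2*(-3/2)*(-5 - 3/2)) = 2653 - (21 + 2*(-3/2)*(-13/2)) = 2653 - (21 + 39/2) = 2653 - 1*81/2 = 2653 - 81/2 = 5225/2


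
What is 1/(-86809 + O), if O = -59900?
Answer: -1/146709 ≈ -6.8162e-6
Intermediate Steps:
1/(-86809 + O) = 1/(-86809 - 59900) = 1/(-146709) = -1/146709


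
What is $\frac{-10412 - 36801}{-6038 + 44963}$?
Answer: $- \frac{47213}{38925} \approx -1.2129$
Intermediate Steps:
$\frac{-10412 - 36801}{-6038 + 44963} = - \frac{47213}{38925}$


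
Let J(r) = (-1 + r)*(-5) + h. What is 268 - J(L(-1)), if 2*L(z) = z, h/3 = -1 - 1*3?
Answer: 545/2 ≈ 272.50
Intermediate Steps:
h = -12 (h = 3*(-1 - 1*3) = 3*(-1 - 3) = 3*(-4) = -12)
L(z) = z/2
J(r) = -7 - 5*r (J(r) = (-1 + r)*(-5) - 12 = (5 - 5*r) - 12 = -7 - 5*r)
268 - J(L(-1)) = 268 - (-7 - 5*(-1)/2) = 268 - (-7 - 5*(-1/2)) = 268 - (-7 + 5/2) = 268 - 1*(-9/2) = 268 + 9/2 = 545/2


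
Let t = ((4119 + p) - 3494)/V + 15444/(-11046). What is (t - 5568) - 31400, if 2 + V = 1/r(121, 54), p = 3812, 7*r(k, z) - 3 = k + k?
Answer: -1660694591/42343 ≈ -39220.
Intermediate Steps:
r(k, z) = 3/7 + 2*k/7 (r(k, z) = 3/7 + (k + k)/7 = 3/7 + (2*k)/7 = 3/7 + 2*k/7)
V = -69/35 (V = -2 + 1/(3/7 + (2/7)*121) = -2 + 1/(3/7 + 242/7) = -2 + 1/35 = -69/35 ≈ -1.9714)
t = -95358567/42343 (t = ((4119 + 3812) - 3494)/(-69/35) + 15444/(-11046) = (7931 - 3494)*(-35/69) + 15444*(-1/11046) = 4437*(-35/69) - 2574/1841 = -51765/23 - 2574/1841 = -95358567/42343 ≈ -2252.1)
(t - 5568) - 31400 = (-95358567/42343 - 5568) - 31400 = -331124391/42343 - 31400 = -1660694591/42343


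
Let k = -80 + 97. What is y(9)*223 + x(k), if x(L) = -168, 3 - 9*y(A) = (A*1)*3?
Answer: -2288/3 ≈ -762.67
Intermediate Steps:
y(A) = ⅓ - A/3 (y(A) = ⅓ - A*1*3/9 = ⅓ - A*3/9 = ⅓ - A/3)
k = 17
y(9)*223 + x(k) = (⅓ - ⅓*9)*223 - 168 = (⅓ - 3)*223 - 168 = -8/3*223 - 168 = -1784/3 - 168 = -2288/3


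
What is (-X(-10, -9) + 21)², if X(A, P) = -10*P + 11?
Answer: 6400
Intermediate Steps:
X(A, P) = 11 - 10*P
(-X(-10, -9) + 21)² = (-(11 - 10*(-9)) + 21)² = (-(11 + 90) + 21)² = (-1*101 + 21)² = (-101 + 21)² = (-80)² = 6400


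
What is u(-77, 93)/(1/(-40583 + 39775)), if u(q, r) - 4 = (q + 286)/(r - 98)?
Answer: 152712/5 ≈ 30542.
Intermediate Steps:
u(q, r) = 4 + (286 + q)/(-98 + r) (u(q, r) = 4 + (q + 286)/(r - 98) = 4 + (286 + q)/(-98 + r))
u(-77, 93)/(1/(-40583 + 39775)) = ((-106 - 77 + 4*93)/(-98 + 93))/(1/(-40583 + 39775)) = ((-106 - 77 + 372)/(-5))/(1/(-808)) = (-1/5*189)/(-1/808) = -189/5*(-808) = 152712/5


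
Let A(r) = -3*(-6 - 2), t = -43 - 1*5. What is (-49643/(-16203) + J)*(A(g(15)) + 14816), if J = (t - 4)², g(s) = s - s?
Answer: 59174574200/1473 ≈ 4.0173e+7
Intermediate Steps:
g(s) = 0
t = -48 (t = -43 - 5 = -48)
A(r) = 24 (A(r) = -3*(-8) = 24)
J = 2704 (J = (-48 - 4)² = (-52)² = 2704)
(-49643/(-16203) + J)*(A(g(15)) + 14816) = (-49643/(-16203) + 2704)*(24 + 14816) = (-49643*(-1/16203) + 2704)*14840 = (4513/1473 + 2704)*14840 = (3987505/1473)*14840 = 59174574200/1473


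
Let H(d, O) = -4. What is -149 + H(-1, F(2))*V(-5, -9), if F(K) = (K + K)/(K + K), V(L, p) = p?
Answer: -113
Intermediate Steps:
F(K) = 1 (F(K) = (2*K)/((2*K)) = (2*K)*(1/(2*K)) = 1)
-149 + H(-1, F(2))*V(-5, -9) = -149 - 4*(-9) = -149 + 36 = -113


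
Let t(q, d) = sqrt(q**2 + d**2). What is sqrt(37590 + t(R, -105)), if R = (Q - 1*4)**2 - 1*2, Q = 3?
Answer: sqrt(37590 + sqrt(11026)) ≈ 194.15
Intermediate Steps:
R = -1 (R = (3 - 1*4)**2 - 1*2 = (3 - 4)**2 - 2 = (-1)**2 - 2 = 1 - 2 = -1)
t(q, d) = sqrt(d**2 + q**2)
sqrt(37590 + t(R, -105)) = sqrt(37590 + sqrt((-105)**2 + (-1)**2)) = sqrt(37590 + sqrt(11025 + 1)) = sqrt(37590 + sqrt(11026))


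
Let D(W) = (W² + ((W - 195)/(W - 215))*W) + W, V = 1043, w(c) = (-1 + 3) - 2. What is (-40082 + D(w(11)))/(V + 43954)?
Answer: -40082/44997 ≈ -0.89077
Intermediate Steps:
w(c) = 0 (w(c) = 2 - 2 = 0)
D(W) = W + W² + W*(-195 + W)/(-215 + W) (D(W) = (W² + ((-195 + W)/(-215 + W))*W) + W = (W² + W*(-195 + W)/(-215 + W)) + W = W + W² + W*(-195 + W)/(-215 + W))
(-40082 + D(w(11)))/(V + 43954) = (-40082 + 0*(-410 + 0² - 213*0)/(-215 + 0))/(1043 + 43954) = (-40082 + 0*(-410 + 0 + 0)/(-215))/44997 = (-40082 + 0*(-1/215)*(-410))*(1/44997) = (-40082 + 0)*(1/44997) = -40082*1/44997 = -40082/44997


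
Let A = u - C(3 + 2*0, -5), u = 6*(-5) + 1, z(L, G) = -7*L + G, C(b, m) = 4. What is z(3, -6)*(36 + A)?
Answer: -81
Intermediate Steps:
z(L, G) = G - 7*L
u = -29 (u = -30 + 1 = -29)
A = -33 (A = -29 - 1*4 = -29 - 4 = -33)
z(3, -6)*(36 + A) = (-6 - 7*3)*(36 - 33) = (-6 - 21)*3 = -27*3 = -81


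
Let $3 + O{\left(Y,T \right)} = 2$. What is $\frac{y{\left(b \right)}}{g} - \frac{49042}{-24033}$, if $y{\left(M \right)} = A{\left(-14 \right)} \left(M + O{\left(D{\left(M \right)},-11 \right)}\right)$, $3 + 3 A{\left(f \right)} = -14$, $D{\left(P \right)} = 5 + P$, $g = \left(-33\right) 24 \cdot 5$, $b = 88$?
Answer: $\frac{68684863}{31723560} \approx 2.1651$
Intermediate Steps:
$g = -3960$ ($g = \left(-792\right) 5 = -3960$)
$A{\left(f \right)} = - \frac{17}{3}$ ($A{\left(f \right)} = -1 + \frac{1}{3} \left(-14\right) = -1 - \frac{14}{3} = - \frac{17}{3}$)
$O{\left(Y,T \right)} = -1$ ($O{\left(Y,T \right)} = -3 + 2 = -1$)
$y{\left(M \right)} = \frac{17}{3} - \frac{17 M}{3}$ ($y{\left(M \right)} = - \frac{17 \left(M - 1\right)}{3} = - \frac{17 \left(-1 + M\right)}{3} = \frac{17}{3} - \frac{17 M}{3}$)
$\frac{y{\left(b \right)}}{g} - \frac{49042}{-24033} = \frac{\frac{17}{3} - \frac{1496}{3}}{-3960} - \frac{49042}{-24033} = \left(\frac{17}{3} - \frac{1496}{3}\right) \left(- \frac{1}{3960}\right) - - \frac{49042}{24033} = \left(-493\right) \left(- \frac{1}{3960}\right) + \frac{49042}{24033} = \frac{493}{3960} + \frac{49042}{24033} = \frac{68684863}{31723560}$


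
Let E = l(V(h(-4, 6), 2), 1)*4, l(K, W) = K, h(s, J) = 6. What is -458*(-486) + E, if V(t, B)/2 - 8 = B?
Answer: 222668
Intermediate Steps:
V(t, B) = 16 + 2*B
E = 80 (E = (16 + 2*2)*4 = (16 + 4)*4 = 20*4 = 80)
-458*(-486) + E = -458*(-486) + 80 = 222588 + 80 = 222668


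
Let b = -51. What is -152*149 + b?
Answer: -22699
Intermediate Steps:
-152*149 + b = -152*149 - 51 = -22648 - 51 = -22699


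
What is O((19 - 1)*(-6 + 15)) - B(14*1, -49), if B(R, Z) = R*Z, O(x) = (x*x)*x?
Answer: 4252214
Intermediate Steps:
O(x) = x**3 (O(x) = x**2*x = x**3)
O((19 - 1)*(-6 + 15)) - B(14*1, -49) = ((19 - 1)*(-6 + 15))**3 - 14*1*(-49) = (18*9)**3 - 14*(-49) = 162**3 - 1*(-686) = 4251528 + 686 = 4252214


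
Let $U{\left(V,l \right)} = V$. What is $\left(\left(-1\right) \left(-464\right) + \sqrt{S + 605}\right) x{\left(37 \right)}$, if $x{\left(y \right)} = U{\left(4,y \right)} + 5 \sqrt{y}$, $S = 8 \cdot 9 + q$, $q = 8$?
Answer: $\left(4 + 5 \sqrt{37}\right) \left(464 + \sqrt{685}\right) \approx 16869.0$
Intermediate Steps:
$S = 80$ ($S = 8 \cdot 9 + 8 = 72 + 8 = 80$)
$x{\left(y \right)} = 4 + 5 \sqrt{y}$
$\left(\left(-1\right) \left(-464\right) + \sqrt{S + 605}\right) x{\left(37 \right)} = \left(\left(-1\right) \left(-464\right) + \sqrt{80 + 605}\right) \left(4 + 5 \sqrt{37}\right) = \left(464 + \sqrt{685}\right) \left(4 + 5 \sqrt{37}\right) = \left(4 + 5 \sqrt{37}\right) \left(464 + \sqrt{685}\right)$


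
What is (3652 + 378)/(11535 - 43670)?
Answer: -806/6427 ≈ -0.12541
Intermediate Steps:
(3652 + 378)/(11535 - 43670) = 4030/(-32135) = 4030*(-1/32135) = -806/6427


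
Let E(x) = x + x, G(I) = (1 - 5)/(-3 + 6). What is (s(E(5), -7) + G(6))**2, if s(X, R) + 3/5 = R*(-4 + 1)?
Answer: 81796/225 ≈ 363.54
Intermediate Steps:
G(I) = -4/3
E(x) = 2*x
s(X, R) = -3/5 - 3*R (s(X, R) = -3/5 + R*(-4 + 1) = -3/5 + R*(-3) = -3/5 - 3*R)
(s(E(5), -7) + G(6))**2 = ((-3/5 - 3*(-7)) - 4/3)**2 = ((-3/5 + 21) - 4/3)**2 = (102/5 - 4/3)**2 = (286/15)**2 = 81796/225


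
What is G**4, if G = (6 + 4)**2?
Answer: 100000000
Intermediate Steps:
G = 100 (G = 10**2 = 100)
G**4 = 100**4 = 100000000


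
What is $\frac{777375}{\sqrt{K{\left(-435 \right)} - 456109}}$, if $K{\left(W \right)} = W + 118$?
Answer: $- \frac{259125 i \sqrt{50714}}{50714} \approx - 1150.7 i$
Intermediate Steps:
$K{\left(W \right)} = 118 + W$
$\frac{777375}{\sqrt{K{\left(-435 \right)} - 456109}} = \frac{777375}{\sqrt{\left(118 - 435\right) - 456109}} = \frac{777375}{\sqrt{-317 - 456109}} = \frac{777375}{\sqrt{-456426}} = \frac{777375}{3 i \sqrt{50714}} = 777375 \left(- \frac{i \sqrt{50714}}{152142}\right) = - \frac{259125 i \sqrt{50714}}{50714}$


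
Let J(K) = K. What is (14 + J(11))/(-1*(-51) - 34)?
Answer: 25/17 ≈ 1.4706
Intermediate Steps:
(14 + J(11))/(-1*(-51) - 34) = (14 + 11)/(-1*(-51) - 34) = 25/(51 - 34) = 25/17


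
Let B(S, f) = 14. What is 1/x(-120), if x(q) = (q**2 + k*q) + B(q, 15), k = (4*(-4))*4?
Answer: 1/22094 ≈ 4.5261e-5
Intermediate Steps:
k = -64 (k = -16*4 = -64)
x(q) = 14 + q**2 - 64*q (x(q) = (q**2 - 64*q) + 14 = 14 + q**2 - 64*q)
1/x(-120) = 1/(14 + (-120)**2 - 64*(-120)) = 1/(14 + 14400 + 7680) = 1/22094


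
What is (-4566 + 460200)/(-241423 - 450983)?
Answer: -25313/38467 ≈ -0.65804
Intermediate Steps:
(-4566 + 460200)/(-241423 - 450983) = 455634/(-692406) = 455634*(-1/692406) = -25313/38467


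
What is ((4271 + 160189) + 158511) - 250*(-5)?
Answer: 324221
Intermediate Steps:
((4271 + 160189) + 158511) - 250*(-5) = (164460 + 158511) + 1250 = 322971 + 1250 = 324221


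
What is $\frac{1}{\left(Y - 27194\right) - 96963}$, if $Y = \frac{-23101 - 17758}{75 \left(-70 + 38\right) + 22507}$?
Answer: $- \frac{20107}{2496465658} \approx -8.0542 \cdot 10^{-6}$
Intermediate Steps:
$Y = - \frac{40859}{20107}$ ($Y = - \frac{40859}{75 \left(-32\right) + 22507} = - \frac{40859}{-2400 + 22507} = - \frac{40859}{20107} \approx -2.0321$)
$\frac{1}{\left(Y - 27194\right) - 96963} = \frac{1}{\left(- \frac{40859}{20107} - 27194\right) - 96963} = \frac{1}{- \frac{546830617}{20107} - 96963} = \frac{1}{- \frac{2496465658}{20107}} = - \frac{20107}{2496465658}$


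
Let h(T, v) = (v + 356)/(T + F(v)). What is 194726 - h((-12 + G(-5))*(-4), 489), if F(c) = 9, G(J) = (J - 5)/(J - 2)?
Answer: 69900719/359 ≈ 1.9471e+5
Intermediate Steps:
G(J) = (-5 + J)/(-2 + J)
h(T, v) = (356 + v)/(9 + T) (h(T, v) = (v + 356)/(T + 9) = (356 + v)/(9 + T))
194726 - h((-12 + G(-5))*(-4), 489) = 194726 - (356 + 489)/(9 + (-12 + (-5 - 5)/(-2 - 5))*(-4)) = 194726 - 845/(9 + (-12 - 10/(-7))*(-4)) = 194726 - 845/(9 + (-12 - ⅐*(-10))*(-4)) = 194726 - 845/(9 + (-12 + 10/7)*(-4)) = 194726 - 845/(9 - 74/7*(-4)) = 194726 - 845/(9 + 296/7) = 194726 - 845/359/7 = 194726 - 7*845/359 = 194726 - 1*5915/359 = 194726 - 5915/359 = 69900719/359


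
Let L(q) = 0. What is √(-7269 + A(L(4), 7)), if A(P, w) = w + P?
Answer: I*√7262 ≈ 85.217*I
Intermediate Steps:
A(P, w) = P + w
√(-7269 + A(L(4), 7)) = √(-7269 + (0 + 7)) = √(-7269 + 7) = √(-7262) = I*√7262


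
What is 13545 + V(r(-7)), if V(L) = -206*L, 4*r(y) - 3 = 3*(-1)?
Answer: 13545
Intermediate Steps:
r(y) = 0 (r(y) = 3/4 + (3*(-1))/4 = 3/4 + (1/4)*(-3) = 3/4 - 3/4 = 0)
13545 + V(r(-7)) = 13545 - 206*0 = 13545 + 0 = 13545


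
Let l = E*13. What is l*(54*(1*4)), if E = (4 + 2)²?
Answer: 101088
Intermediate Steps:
E = 36 (E = 6² = 36)
l = 468 (l = 36*13 = 468)
l*(54*(1*4)) = 468*(54*(1*4)) = 468*(54*4) = 468*216 = 101088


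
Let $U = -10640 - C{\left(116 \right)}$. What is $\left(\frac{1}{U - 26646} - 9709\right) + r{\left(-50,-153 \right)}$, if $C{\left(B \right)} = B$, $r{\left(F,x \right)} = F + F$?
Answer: $- \frac{366876219}{37402} \approx -9809.0$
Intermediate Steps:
$r{\left(F,x \right)} = 2 F$
$U = -10756$ ($U = -10640 - 116 = -10756$)
$\left(\frac{1}{U - 26646} - 9709\right) + r{\left(-50,-153 \right)} = \left(\frac{1}{-10756 - 26646} - 9709\right) + 2 \left(-50\right) = \left(\frac{1}{-37402} - 9709\right) - 100 = \left(- \frac{1}{37402} - 9709\right) - 100 = - \frac{363136019}{37402} - 100 = - \frac{366876219}{37402}$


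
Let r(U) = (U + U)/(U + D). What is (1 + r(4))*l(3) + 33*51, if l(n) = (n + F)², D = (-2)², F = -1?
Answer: 1691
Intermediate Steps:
D = 4
r(U) = 2*U/(4 + U) (r(U) = (U + U)/(U + 4) = (2*U)/(4 + U) = 2*U/(4 + U))
l(n) = (-1 + n)² (l(n) = (n - 1)² = (-1 + n)²)
(1 + r(4))*l(3) + 33*51 = (1 + 2*4/(4 + 4))*(-1 + 3)² + 33*51 = (1 + 2*4/8)*2² + 1683 = (1 + 2*4*(⅛))*4 + 1683 = (1 + 1)*4 + 1683 = 2*4 + 1683 = 8 + 1683 = 1691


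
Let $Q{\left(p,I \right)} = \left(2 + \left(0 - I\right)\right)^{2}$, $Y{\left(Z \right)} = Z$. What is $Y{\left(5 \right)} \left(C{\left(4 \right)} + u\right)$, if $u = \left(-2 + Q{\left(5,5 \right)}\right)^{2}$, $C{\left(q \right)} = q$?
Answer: $265$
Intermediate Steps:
$Q{\left(p,I \right)} = \left(2 - I\right)^{2}$
$u = 49$ ($u = \left(-2 + \left(-2 + 5\right)^{2}\right)^{2} = \left(-2 + 3^{2}\right)^{2} = \left(-2 + 9\right)^{2} = 7^{2} = 49$)
$Y{\left(5 \right)} \left(C{\left(4 \right)} + u\right) = 5 \left(4 + 49\right) = 5 \cdot 53 = 265$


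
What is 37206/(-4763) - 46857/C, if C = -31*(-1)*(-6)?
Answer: 72086525/295306 ≈ 244.11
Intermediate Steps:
C = -186 (C = 31*(-6) = -186)
37206/(-4763) - 46857/C = 37206/(-4763) - 46857/(-186) = 37206*(-1/4763) - 46857*(-1/186) = -37206/4763 + 15619/62 = 72086525/295306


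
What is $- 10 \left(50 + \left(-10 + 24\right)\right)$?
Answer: $-640$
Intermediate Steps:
$- 10 \left(50 + \left(-10 + 24\right)\right) = - 10 \left(50 + 14\right) = \left(-10\right) 64 = -640$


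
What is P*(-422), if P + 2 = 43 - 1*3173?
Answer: 1321704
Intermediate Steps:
P = -3132 (P = -2 + (43 - 1*3173) = -2 + (43 - 3173) = -2 - 3130 = -3132)
P*(-422) = -3132*(-422) = 1321704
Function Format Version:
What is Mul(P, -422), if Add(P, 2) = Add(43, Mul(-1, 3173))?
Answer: 1321704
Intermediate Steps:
P = -3132 (P = Add(-2, Add(43, Mul(-1, 3173))) = Add(-2, Add(43, -3173)) = Add(-2, -3130) = -3132)
Mul(P, -422) = Mul(-3132, -422) = 1321704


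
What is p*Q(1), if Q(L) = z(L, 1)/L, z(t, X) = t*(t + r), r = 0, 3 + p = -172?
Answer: -175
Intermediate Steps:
p = -175 (p = -3 - 172 = -175)
z(t, X) = t² (z(t, X) = t*(t + 0) = t*t = t²)
Q(L) = L (Q(L) = L²/L = L)
p*Q(1) = -175*1 = -175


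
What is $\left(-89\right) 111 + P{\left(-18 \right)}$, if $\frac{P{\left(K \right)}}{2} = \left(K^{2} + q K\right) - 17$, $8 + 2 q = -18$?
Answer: $-8797$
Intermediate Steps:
$q = -13$ ($q = -4 + \frac{1}{2} \left(-18\right) = -4 - 9 = -13$)
$P{\left(K \right)} = -34 - 26 K + 2 K^{2}$ ($P{\left(K \right)} = 2 \left(\left(K^{2} - 13 K\right) - 17\right) = 2 \left(-17 + K^{2} - 13 K\right) = -34 - 26 K + 2 K^{2}$)
$\left(-89\right) 111 + P{\left(-18 \right)} = \left(-89\right) 111 - \left(-434 - 648\right) = -9879 + \left(-34 + 468 + 2 \cdot 324\right) = -9879 + \left(-34 + 468 + 648\right) = -9879 + 1082 = -8797$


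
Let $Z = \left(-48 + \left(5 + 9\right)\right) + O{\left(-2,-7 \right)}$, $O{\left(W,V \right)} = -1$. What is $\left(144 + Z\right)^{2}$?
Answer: $11881$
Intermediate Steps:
$Z = -35$ ($Z = \left(-48 + \left(5 + 9\right)\right) - 1 = \left(-48 + 14\right) - 1 = -34 - 1 = -35$)
$\left(144 + Z\right)^{2} = \left(144 - 35\right)^{2} = 109^{2} = 11881$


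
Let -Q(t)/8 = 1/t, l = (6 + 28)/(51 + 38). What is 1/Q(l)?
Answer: -17/356 ≈ -0.047753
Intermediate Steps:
l = 34/89 ≈ 0.38202
Q(t) = -8/t
1/Q(l) = 1/(-8/34/89) = 1/(-8*89/34) = 1/(-356/17) = -17/356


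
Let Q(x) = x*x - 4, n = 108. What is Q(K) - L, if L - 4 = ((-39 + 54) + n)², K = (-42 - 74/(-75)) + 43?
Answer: -85123424/5625 ≈ -15133.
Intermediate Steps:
K = 149/75 (K = (-42 - 74*(-1/75)) + 43 = (-42 + 74/75) + 43 = -3076/75 + 43 = 149/75 ≈ 1.9867)
Q(x) = -4 + x² (Q(x) = x² - 4 = -4 + x²)
L = 15133 (L = 4 + ((-39 + 54) + 108)² = 4 + (15 + 108)² = 4 + 123² = 4 + 15129 = 15133)
Q(K) - L = (-4 + (149/75)²) - 1*15133 = (-4 + 22201/5625) - 15133 = -299/5625 - 15133 = -85123424/5625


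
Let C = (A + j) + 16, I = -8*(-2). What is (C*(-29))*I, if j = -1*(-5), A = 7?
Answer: -12992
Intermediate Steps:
j = 5
I = 16
C = 28 (C = (7 + 5) + 16 = 12 + 16 = 28)
(C*(-29))*I = (28*(-29))*16 = -812*16 = -12992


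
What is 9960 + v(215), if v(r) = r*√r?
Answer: 9960 + 215*√215 ≈ 13113.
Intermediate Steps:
v(r) = r^(3/2)
9960 + v(215) = 9960 + 215^(3/2) = 9960 + 215*√215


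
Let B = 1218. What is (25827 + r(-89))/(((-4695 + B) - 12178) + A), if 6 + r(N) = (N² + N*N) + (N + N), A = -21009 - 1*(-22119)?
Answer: -8297/2909 ≈ -2.8522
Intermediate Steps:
A = 1110 (A = -21009 + 22119 = 1110)
r(N) = -6 + 2*N + 2*N² (r(N) = -6 + ((N² + N*N) + (N + N)) = -6 + ((N² + N²) + 2*N) = -6 + (2*N² + 2*N) = -6 + (2*N + 2*N²) = -6 + 2*N + 2*N²)
(25827 + r(-89))/(((-4695 + B) - 12178) + A) = (25827 + (-6 + 2*(-89) + 2*(-89)²))/(((-4695 + 1218) - 12178) + 1110) = (25827 + (-6 - 178 + 2*7921))/((-3477 - 12178) + 1110) = (25827 + (-6 - 178 + 15842))/(-15655 + 1110) = (25827 + 15658)/(-14545) = 41485*(-1/14545) = -8297/2909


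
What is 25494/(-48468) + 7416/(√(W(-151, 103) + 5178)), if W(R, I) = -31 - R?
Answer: -607/1154 + 1236*√5298/883 ≈ 101.36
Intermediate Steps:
25494/(-48468) + 7416/(√(W(-151, 103) + 5178)) = 25494/(-48468) + 7416/(√((-31 - 1*(-151)) + 5178)) = 25494*(-1/48468) + 7416/(√((-31 + 151) + 5178)) = -607/1154 + 7416/(√(120 + 5178)) = -607/1154 + 7416/(√5298) = -607/1154 + 7416*(√5298/5298) = -607/1154 + 1236*√5298/883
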